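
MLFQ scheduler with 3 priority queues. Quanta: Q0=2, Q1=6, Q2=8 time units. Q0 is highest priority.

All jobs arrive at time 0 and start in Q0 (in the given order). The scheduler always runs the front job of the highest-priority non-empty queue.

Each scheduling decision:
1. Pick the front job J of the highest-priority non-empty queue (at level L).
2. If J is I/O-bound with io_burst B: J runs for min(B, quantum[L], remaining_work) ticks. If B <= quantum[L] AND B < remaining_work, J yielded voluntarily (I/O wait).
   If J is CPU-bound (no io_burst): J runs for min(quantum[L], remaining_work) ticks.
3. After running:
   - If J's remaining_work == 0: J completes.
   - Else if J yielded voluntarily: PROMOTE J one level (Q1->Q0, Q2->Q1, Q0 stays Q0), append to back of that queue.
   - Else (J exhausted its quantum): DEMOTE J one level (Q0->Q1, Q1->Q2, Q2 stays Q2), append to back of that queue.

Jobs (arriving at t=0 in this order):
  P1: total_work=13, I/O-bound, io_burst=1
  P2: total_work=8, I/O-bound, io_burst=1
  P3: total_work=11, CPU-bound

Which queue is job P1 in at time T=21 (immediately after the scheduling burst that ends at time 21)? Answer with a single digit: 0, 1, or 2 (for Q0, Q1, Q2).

Answer: 0

Derivation:
t=0-1: P1@Q0 runs 1, rem=12, I/O yield, promote→Q0. Q0=[P2,P3,P1] Q1=[] Q2=[]
t=1-2: P2@Q0 runs 1, rem=7, I/O yield, promote→Q0. Q0=[P3,P1,P2] Q1=[] Q2=[]
t=2-4: P3@Q0 runs 2, rem=9, quantum used, demote→Q1. Q0=[P1,P2] Q1=[P3] Q2=[]
t=4-5: P1@Q0 runs 1, rem=11, I/O yield, promote→Q0. Q0=[P2,P1] Q1=[P3] Q2=[]
t=5-6: P2@Q0 runs 1, rem=6, I/O yield, promote→Q0. Q0=[P1,P2] Q1=[P3] Q2=[]
t=6-7: P1@Q0 runs 1, rem=10, I/O yield, promote→Q0. Q0=[P2,P1] Q1=[P3] Q2=[]
t=7-8: P2@Q0 runs 1, rem=5, I/O yield, promote→Q0. Q0=[P1,P2] Q1=[P3] Q2=[]
t=8-9: P1@Q0 runs 1, rem=9, I/O yield, promote→Q0. Q0=[P2,P1] Q1=[P3] Q2=[]
t=9-10: P2@Q0 runs 1, rem=4, I/O yield, promote→Q0. Q0=[P1,P2] Q1=[P3] Q2=[]
t=10-11: P1@Q0 runs 1, rem=8, I/O yield, promote→Q0. Q0=[P2,P1] Q1=[P3] Q2=[]
t=11-12: P2@Q0 runs 1, rem=3, I/O yield, promote→Q0. Q0=[P1,P2] Q1=[P3] Q2=[]
t=12-13: P1@Q0 runs 1, rem=7, I/O yield, promote→Q0. Q0=[P2,P1] Q1=[P3] Q2=[]
t=13-14: P2@Q0 runs 1, rem=2, I/O yield, promote→Q0. Q0=[P1,P2] Q1=[P3] Q2=[]
t=14-15: P1@Q0 runs 1, rem=6, I/O yield, promote→Q0. Q0=[P2,P1] Q1=[P3] Q2=[]
t=15-16: P2@Q0 runs 1, rem=1, I/O yield, promote→Q0. Q0=[P1,P2] Q1=[P3] Q2=[]
t=16-17: P1@Q0 runs 1, rem=5, I/O yield, promote→Q0. Q0=[P2,P1] Q1=[P3] Q2=[]
t=17-18: P2@Q0 runs 1, rem=0, completes. Q0=[P1] Q1=[P3] Q2=[]
t=18-19: P1@Q0 runs 1, rem=4, I/O yield, promote→Q0. Q0=[P1] Q1=[P3] Q2=[]
t=19-20: P1@Q0 runs 1, rem=3, I/O yield, promote→Q0. Q0=[P1] Q1=[P3] Q2=[]
t=20-21: P1@Q0 runs 1, rem=2, I/O yield, promote→Q0. Q0=[P1] Q1=[P3] Q2=[]
t=21-22: P1@Q0 runs 1, rem=1, I/O yield, promote→Q0. Q0=[P1] Q1=[P3] Q2=[]
t=22-23: P1@Q0 runs 1, rem=0, completes. Q0=[] Q1=[P3] Q2=[]
t=23-29: P3@Q1 runs 6, rem=3, quantum used, demote→Q2. Q0=[] Q1=[] Q2=[P3]
t=29-32: P3@Q2 runs 3, rem=0, completes. Q0=[] Q1=[] Q2=[]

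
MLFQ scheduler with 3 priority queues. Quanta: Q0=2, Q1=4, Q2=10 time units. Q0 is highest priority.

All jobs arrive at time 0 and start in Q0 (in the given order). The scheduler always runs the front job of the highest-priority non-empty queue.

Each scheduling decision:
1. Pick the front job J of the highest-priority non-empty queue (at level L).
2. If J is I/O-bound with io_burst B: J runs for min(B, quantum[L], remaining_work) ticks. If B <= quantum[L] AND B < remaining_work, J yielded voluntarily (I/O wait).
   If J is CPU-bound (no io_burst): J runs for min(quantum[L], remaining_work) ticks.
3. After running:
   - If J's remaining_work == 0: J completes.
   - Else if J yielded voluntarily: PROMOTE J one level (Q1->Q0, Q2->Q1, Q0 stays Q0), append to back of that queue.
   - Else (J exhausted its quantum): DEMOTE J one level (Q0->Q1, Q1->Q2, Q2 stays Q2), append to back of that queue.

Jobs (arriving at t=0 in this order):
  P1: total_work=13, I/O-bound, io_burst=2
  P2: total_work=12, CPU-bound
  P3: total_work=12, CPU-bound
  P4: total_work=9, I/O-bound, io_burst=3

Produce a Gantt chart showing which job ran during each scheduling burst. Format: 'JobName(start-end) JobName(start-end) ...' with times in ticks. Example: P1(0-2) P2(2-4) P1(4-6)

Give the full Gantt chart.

t=0-2: P1@Q0 runs 2, rem=11, I/O yield, promote→Q0. Q0=[P2,P3,P4,P1] Q1=[] Q2=[]
t=2-4: P2@Q0 runs 2, rem=10, quantum used, demote→Q1. Q0=[P3,P4,P1] Q1=[P2] Q2=[]
t=4-6: P3@Q0 runs 2, rem=10, quantum used, demote→Q1. Q0=[P4,P1] Q1=[P2,P3] Q2=[]
t=6-8: P4@Q0 runs 2, rem=7, quantum used, demote→Q1. Q0=[P1] Q1=[P2,P3,P4] Q2=[]
t=8-10: P1@Q0 runs 2, rem=9, I/O yield, promote→Q0. Q0=[P1] Q1=[P2,P3,P4] Q2=[]
t=10-12: P1@Q0 runs 2, rem=7, I/O yield, promote→Q0. Q0=[P1] Q1=[P2,P3,P4] Q2=[]
t=12-14: P1@Q0 runs 2, rem=5, I/O yield, promote→Q0. Q0=[P1] Q1=[P2,P3,P4] Q2=[]
t=14-16: P1@Q0 runs 2, rem=3, I/O yield, promote→Q0. Q0=[P1] Q1=[P2,P3,P4] Q2=[]
t=16-18: P1@Q0 runs 2, rem=1, I/O yield, promote→Q0. Q0=[P1] Q1=[P2,P3,P4] Q2=[]
t=18-19: P1@Q0 runs 1, rem=0, completes. Q0=[] Q1=[P2,P3,P4] Q2=[]
t=19-23: P2@Q1 runs 4, rem=6, quantum used, demote→Q2. Q0=[] Q1=[P3,P4] Q2=[P2]
t=23-27: P3@Q1 runs 4, rem=6, quantum used, demote→Q2. Q0=[] Q1=[P4] Q2=[P2,P3]
t=27-30: P4@Q1 runs 3, rem=4, I/O yield, promote→Q0. Q0=[P4] Q1=[] Q2=[P2,P3]
t=30-32: P4@Q0 runs 2, rem=2, quantum used, demote→Q1. Q0=[] Q1=[P4] Q2=[P2,P3]
t=32-34: P4@Q1 runs 2, rem=0, completes. Q0=[] Q1=[] Q2=[P2,P3]
t=34-40: P2@Q2 runs 6, rem=0, completes. Q0=[] Q1=[] Q2=[P3]
t=40-46: P3@Q2 runs 6, rem=0, completes. Q0=[] Q1=[] Q2=[]

Answer: P1(0-2) P2(2-4) P3(4-6) P4(6-8) P1(8-10) P1(10-12) P1(12-14) P1(14-16) P1(16-18) P1(18-19) P2(19-23) P3(23-27) P4(27-30) P4(30-32) P4(32-34) P2(34-40) P3(40-46)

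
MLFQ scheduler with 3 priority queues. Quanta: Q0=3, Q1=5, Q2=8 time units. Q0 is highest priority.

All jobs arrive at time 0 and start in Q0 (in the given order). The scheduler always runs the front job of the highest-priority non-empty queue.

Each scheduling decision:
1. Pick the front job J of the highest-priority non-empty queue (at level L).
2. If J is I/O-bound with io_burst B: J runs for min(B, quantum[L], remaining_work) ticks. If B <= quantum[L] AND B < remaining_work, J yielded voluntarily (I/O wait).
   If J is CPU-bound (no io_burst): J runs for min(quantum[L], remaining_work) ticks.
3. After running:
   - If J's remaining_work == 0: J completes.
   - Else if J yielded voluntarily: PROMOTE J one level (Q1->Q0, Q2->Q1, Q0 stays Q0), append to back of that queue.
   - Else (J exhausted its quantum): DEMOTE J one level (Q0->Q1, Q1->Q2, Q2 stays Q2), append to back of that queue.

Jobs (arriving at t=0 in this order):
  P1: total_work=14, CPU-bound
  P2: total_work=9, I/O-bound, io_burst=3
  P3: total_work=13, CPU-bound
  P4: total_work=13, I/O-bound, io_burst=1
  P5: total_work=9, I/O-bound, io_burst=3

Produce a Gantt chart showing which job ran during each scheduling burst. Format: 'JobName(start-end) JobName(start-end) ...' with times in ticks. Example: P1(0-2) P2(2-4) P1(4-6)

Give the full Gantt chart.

Answer: P1(0-3) P2(3-6) P3(6-9) P4(9-10) P5(10-13) P2(13-16) P4(16-17) P5(17-20) P2(20-23) P4(23-24) P5(24-27) P4(27-28) P4(28-29) P4(29-30) P4(30-31) P4(31-32) P4(32-33) P4(33-34) P4(34-35) P4(35-36) P4(36-37) P1(37-42) P3(42-47) P1(47-53) P3(53-58)

Derivation:
t=0-3: P1@Q0 runs 3, rem=11, quantum used, demote→Q1. Q0=[P2,P3,P4,P5] Q1=[P1] Q2=[]
t=3-6: P2@Q0 runs 3, rem=6, I/O yield, promote→Q0. Q0=[P3,P4,P5,P2] Q1=[P1] Q2=[]
t=6-9: P3@Q0 runs 3, rem=10, quantum used, demote→Q1. Q0=[P4,P5,P2] Q1=[P1,P3] Q2=[]
t=9-10: P4@Q0 runs 1, rem=12, I/O yield, promote→Q0. Q0=[P5,P2,P4] Q1=[P1,P3] Q2=[]
t=10-13: P5@Q0 runs 3, rem=6, I/O yield, promote→Q0. Q0=[P2,P4,P5] Q1=[P1,P3] Q2=[]
t=13-16: P2@Q0 runs 3, rem=3, I/O yield, promote→Q0. Q0=[P4,P5,P2] Q1=[P1,P3] Q2=[]
t=16-17: P4@Q0 runs 1, rem=11, I/O yield, promote→Q0. Q0=[P5,P2,P4] Q1=[P1,P3] Q2=[]
t=17-20: P5@Q0 runs 3, rem=3, I/O yield, promote→Q0. Q0=[P2,P4,P5] Q1=[P1,P3] Q2=[]
t=20-23: P2@Q0 runs 3, rem=0, completes. Q0=[P4,P5] Q1=[P1,P3] Q2=[]
t=23-24: P4@Q0 runs 1, rem=10, I/O yield, promote→Q0. Q0=[P5,P4] Q1=[P1,P3] Q2=[]
t=24-27: P5@Q0 runs 3, rem=0, completes. Q0=[P4] Q1=[P1,P3] Q2=[]
t=27-28: P4@Q0 runs 1, rem=9, I/O yield, promote→Q0. Q0=[P4] Q1=[P1,P3] Q2=[]
t=28-29: P4@Q0 runs 1, rem=8, I/O yield, promote→Q0. Q0=[P4] Q1=[P1,P3] Q2=[]
t=29-30: P4@Q0 runs 1, rem=7, I/O yield, promote→Q0. Q0=[P4] Q1=[P1,P3] Q2=[]
t=30-31: P4@Q0 runs 1, rem=6, I/O yield, promote→Q0. Q0=[P4] Q1=[P1,P3] Q2=[]
t=31-32: P4@Q0 runs 1, rem=5, I/O yield, promote→Q0. Q0=[P4] Q1=[P1,P3] Q2=[]
t=32-33: P4@Q0 runs 1, rem=4, I/O yield, promote→Q0. Q0=[P4] Q1=[P1,P3] Q2=[]
t=33-34: P4@Q0 runs 1, rem=3, I/O yield, promote→Q0. Q0=[P4] Q1=[P1,P3] Q2=[]
t=34-35: P4@Q0 runs 1, rem=2, I/O yield, promote→Q0. Q0=[P4] Q1=[P1,P3] Q2=[]
t=35-36: P4@Q0 runs 1, rem=1, I/O yield, promote→Q0. Q0=[P4] Q1=[P1,P3] Q2=[]
t=36-37: P4@Q0 runs 1, rem=0, completes. Q0=[] Q1=[P1,P3] Q2=[]
t=37-42: P1@Q1 runs 5, rem=6, quantum used, demote→Q2. Q0=[] Q1=[P3] Q2=[P1]
t=42-47: P3@Q1 runs 5, rem=5, quantum used, demote→Q2. Q0=[] Q1=[] Q2=[P1,P3]
t=47-53: P1@Q2 runs 6, rem=0, completes. Q0=[] Q1=[] Q2=[P3]
t=53-58: P3@Q2 runs 5, rem=0, completes. Q0=[] Q1=[] Q2=[]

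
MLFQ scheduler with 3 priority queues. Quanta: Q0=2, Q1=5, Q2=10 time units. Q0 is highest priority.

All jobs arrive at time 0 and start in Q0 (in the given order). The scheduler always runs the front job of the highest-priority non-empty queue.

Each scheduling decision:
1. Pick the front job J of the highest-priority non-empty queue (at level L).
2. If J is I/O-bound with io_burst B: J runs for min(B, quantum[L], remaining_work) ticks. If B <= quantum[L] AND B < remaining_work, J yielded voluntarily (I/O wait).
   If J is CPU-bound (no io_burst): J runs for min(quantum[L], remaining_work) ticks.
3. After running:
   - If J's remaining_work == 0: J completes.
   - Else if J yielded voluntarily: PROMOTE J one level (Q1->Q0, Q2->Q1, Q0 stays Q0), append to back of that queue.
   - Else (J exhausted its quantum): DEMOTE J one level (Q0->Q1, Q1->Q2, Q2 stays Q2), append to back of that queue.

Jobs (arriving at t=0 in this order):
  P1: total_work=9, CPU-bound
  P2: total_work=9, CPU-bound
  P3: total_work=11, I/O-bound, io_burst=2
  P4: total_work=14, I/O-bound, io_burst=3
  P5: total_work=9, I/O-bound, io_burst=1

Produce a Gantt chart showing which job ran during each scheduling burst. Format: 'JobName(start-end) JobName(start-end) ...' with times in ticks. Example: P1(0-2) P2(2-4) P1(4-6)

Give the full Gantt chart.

t=0-2: P1@Q0 runs 2, rem=7, quantum used, demote→Q1. Q0=[P2,P3,P4,P5] Q1=[P1] Q2=[]
t=2-4: P2@Q0 runs 2, rem=7, quantum used, demote→Q1. Q0=[P3,P4,P5] Q1=[P1,P2] Q2=[]
t=4-6: P3@Q0 runs 2, rem=9, I/O yield, promote→Q0. Q0=[P4,P5,P3] Q1=[P1,P2] Q2=[]
t=6-8: P4@Q0 runs 2, rem=12, quantum used, demote→Q1. Q0=[P5,P3] Q1=[P1,P2,P4] Q2=[]
t=8-9: P5@Q0 runs 1, rem=8, I/O yield, promote→Q0. Q0=[P3,P5] Q1=[P1,P2,P4] Q2=[]
t=9-11: P3@Q0 runs 2, rem=7, I/O yield, promote→Q0. Q0=[P5,P3] Q1=[P1,P2,P4] Q2=[]
t=11-12: P5@Q0 runs 1, rem=7, I/O yield, promote→Q0. Q0=[P3,P5] Q1=[P1,P2,P4] Q2=[]
t=12-14: P3@Q0 runs 2, rem=5, I/O yield, promote→Q0. Q0=[P5,P3] Q1=[P1,P2,P4] Q2=[]
t=14-15: P5@Q0 runs 1, rem=6, I/O yield, promote→Q0. Q0=[P3,P5] Q1=[P1,P2,P4] Q2=[]
t=15-17: P3@Q0 runs 2, rem=3, I/O yield, promote→Q0. Q0=[P5,P3] Q1=[P1,P2,P4] Q2=[]
t=17-18: P5@Q0 runs 1, rem=5, I/O yield, promote→Q0. Q0=[P3,P5] Q1=[P1,P2,P4] Q2=[]
t=18-20: P3@Q0 runs 2, rem=1, I/O yield, promote→Q0. Q0=[P5,P3] Q1=[P1,P2,P4] Q2=[]
t=20-21: P5@Q0 runs 1, rem=4, I/O yield, promote→Q0. Q0=[P3,P5] Q1=[P1,P2,P4] Q2=[]
t=21-22: P3@Q0 runs 1, rem=0, completes. Q0=[P5] Q1=[P1,P2,P4] Q2=[]
t=22-23: P5@Q0 runs 1, rem=3, I/O yield, promote→Q0. Q0=[P5] Q1=[P1,P2,P4] Q2=[]
t=23-24: P5@Q0 runs 1, rem=2, I/O yield, promote→Q0. Q0=[P5] Q1=[P1,P2,P4] Q2=[]
t=24-25: P5@Q0 runs 1, rem=1, I/O yield, promote→Q0. Q0=[P5] Q1=[P1,P2,P4] Q2=[]
t=25-26: P5@Q0 runs 1, rem=0, completes. Q0=[] Q1=[P1,P2,P4] Q2=[]
t=26-31: P1@Q1 runs 5, rem=2, quantum used, demote→Q2. Q0=[] Q1=[P2,P4] Q2=[P1]
t=31-36: P2@Q1 runs 5, rem=2, quantum used, demote→Q2. Q0=[] Q1=[P4] Q2=[P1,P2]
t=36-39: P4@Q1 runs 3, rem=9, I/O yield, promote→Q0. Q0=[P4] Q1=[] Q2=[P1,P2]
t=39-41: P4@Q0 runs 2, rem=7, quantum used, demote→Q1. Q0=[] Q1=[P4] Q2=[P1,P2]
t=41-44: P4@Q1 runs 3, rem=4, I/O yield, promote→Q0. Q0=[P4] Q1=[] Q2=[P1,P2]
t=44-46: P4@Q0 runs 2, rem=2, quantum used, demote→Q1. Q0=[] Q1=[P4] Q2=[P1,P2]
t=46-48: P4@Q1 runs 2, rem=0, completes. Q0=[] Q1=[] Q2=[P1,P2]
t=48-50: P1@Q2 runs 2, rem=0, completes. Q0=[] Q1=[] Q2=[P2]
t=50-52: P2@Q2 runs 2, rem=0, completes. Q0=[] Q1=[] Q2=[]

Answer: P1(0-2) P2(2-4) P3(4-6) P4(6-8) P5(8-9) P3(9-11) P5(11-12) P3(12-14) P5(14-15) P3(15-17) P5(17-18) P3(18-20) P5(20-21) P3(21-22) P5(22-23) P5(23-24) P5(24-25) P5(25-26) P1(26-31) P2(31-36) P4(36-39) P4(39-41) P4(41-44) P4(44-46) P4(46-48) P1(48-50) P2(50-52)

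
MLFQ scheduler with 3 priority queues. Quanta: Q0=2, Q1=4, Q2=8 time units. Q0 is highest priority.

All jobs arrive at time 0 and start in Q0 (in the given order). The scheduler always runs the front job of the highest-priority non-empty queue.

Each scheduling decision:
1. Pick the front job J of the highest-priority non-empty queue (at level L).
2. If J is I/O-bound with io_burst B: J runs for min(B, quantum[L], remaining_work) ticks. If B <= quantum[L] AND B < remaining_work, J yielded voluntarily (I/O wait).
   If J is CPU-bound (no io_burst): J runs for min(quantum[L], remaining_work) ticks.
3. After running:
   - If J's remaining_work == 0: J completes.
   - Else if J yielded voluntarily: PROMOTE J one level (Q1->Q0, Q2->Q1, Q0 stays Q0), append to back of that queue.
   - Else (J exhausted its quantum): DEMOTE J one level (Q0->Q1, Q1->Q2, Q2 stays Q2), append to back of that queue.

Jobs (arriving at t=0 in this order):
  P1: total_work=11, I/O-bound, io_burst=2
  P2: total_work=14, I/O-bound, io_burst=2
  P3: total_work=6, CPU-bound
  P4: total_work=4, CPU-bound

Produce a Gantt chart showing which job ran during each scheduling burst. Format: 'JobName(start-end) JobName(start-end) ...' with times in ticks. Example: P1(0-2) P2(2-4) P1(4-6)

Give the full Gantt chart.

t=0-2: P1@Q0 runs 2, rem=9, I/O yield, promote→Q0. Q0=[P2,P3,P4,P1] Q1=[] Q2=[]
t=2-4: P2@Q0 runs 2, rem=12, I/O yield, promote→Q0. Q0=[P3,P4,P1,P2] Q1=[] Q2=[]
t=4-6: P3@Q0 runs 2, rem=4, quantum used, demote→Q1. Q0=[P4,P1,P2] Q1=[P3] Q2=[]
t=6-8: P4@Q0 runs 2, rem=2, quantum used, demote→Q1. Q0=[P1,P2] Q1=[P3,P4] Q2=[]
t=8-10: P1@Q0 runs 2, rem=7, I/O yield, promote→Q0. Q0=[P2,P1] Q1=[P3,P4] Q2=[]
t=10-12: P2@Q0 runs 2, rem=10, I/O yield, promote→Q0. Q0=[P1,P2] Q1=[P3,P4] Q2=[]
t=12-14: P1@Q0 runs 2, rem=5, I/O yield, promote→Q0. Q0=[P2,P1] Q1=[P3,P4] Q2=[]
t=14-16: P2@Q0 runs 2, rem=8, I/O yield, promote→Q0. Q0=[P1,P2] Q1=[P3,P4] Q2=[]
t=16-18: P1@Q0 runs 2, rem=3, I/O yield, promote→Q0. Q0=[P2,P1] Q1=[P3,P4] Q2=[]
t=18-20: P2@Q0 runs 2, rem=6, I/O yield, promote→Q0. Q0=[P1,P2] Q1=[P3,P4] Q2=[]
t=20-22: P1@Q0 runs 2, rem=1, I/O yield, promote→Q0. Q0=[P2,P1] Q1=[P3,P4] Q2=[]
t=22-24: P2@Q0 runs 2, rem=4, I/O yield, promote→Q0. Q0=[P1,P2] Q1=[P3,P4] Q2=[]
t=24-25: P1@Q0 runs 1, rem=0, completes. Q0=[P2] Q1=[P3,P4] Q2=[]
t=25-27: P2@Q0 runs 2, rem=2, I/O yield, promote→Q0. Q0=[P2] Q1=[P3,P4] Q2=[]
t=27-29: P2@Q0 runs 2, rem=0, completes. Q0=[] Q1=[P3,P4] Q2=[]
t=29-33: P3@Q1 runs 4, rem=0, completes. Q0=[] Q1=[P4] Q2=[]
t=33-35: P4@Q1 runs 2, rem=0, completes. Q0=[] Q1=[] Q2=[]

Answer: P1(0-2) P2(2-4) P3(4-6) P4(6-8) P1(8-10) P2(10-12) P1(12-14) P2(14-16) P1(16-18) P2(18-20) P1(20-22) P2(22-24) P1(24-25) P2(25-27) P2(27-29) P3(29-33) P4(33-35)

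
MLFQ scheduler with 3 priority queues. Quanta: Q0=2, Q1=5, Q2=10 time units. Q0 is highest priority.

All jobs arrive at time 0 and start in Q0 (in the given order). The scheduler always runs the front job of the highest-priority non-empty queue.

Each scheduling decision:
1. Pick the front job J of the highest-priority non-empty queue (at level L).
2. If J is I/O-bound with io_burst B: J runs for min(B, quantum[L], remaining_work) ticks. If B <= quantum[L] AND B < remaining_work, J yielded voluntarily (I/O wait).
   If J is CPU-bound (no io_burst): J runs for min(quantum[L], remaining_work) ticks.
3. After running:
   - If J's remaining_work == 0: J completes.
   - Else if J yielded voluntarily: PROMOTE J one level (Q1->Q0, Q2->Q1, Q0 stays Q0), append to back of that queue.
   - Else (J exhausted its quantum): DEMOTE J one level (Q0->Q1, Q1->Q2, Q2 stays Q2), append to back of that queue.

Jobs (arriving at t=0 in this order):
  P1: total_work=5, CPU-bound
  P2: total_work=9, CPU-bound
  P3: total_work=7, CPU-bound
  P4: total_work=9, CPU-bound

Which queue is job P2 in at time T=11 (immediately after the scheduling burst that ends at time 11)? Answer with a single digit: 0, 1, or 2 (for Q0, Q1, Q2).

t=0-2: P1@Q0 runs 2, rem=3, quantum used, demote→Q1. Q0=[P2,P3,P4] Q1=[P1] Q2=[]
t=2-4: P2@Q0 runs 2, rem=7, quantum used, demote→Q1. Q0=[P3,P4] Q1=[P1,P2] Q2=[]
t=4-6: P3@Q0 runs 2, rem=5, quantum used, demote→Q1. Q0=[P4] Q1=[P1,P2,P3] Q2=[]
t=6-8: P4@Q0 runs 2, rem=7, quantum used, demote→Q1. Q0=[] Q1=[P1,P2,P3,P4] Q2=[]
t=8-11: P1@Q1 runs 3, rem=0, completes. Q0=[] Q1=[P2,P3,P4] Q2=[]
t=11-16: P2@Q1 runs 5, rem=2, quantum used, demote→Q2. Q0=[] Q1=[P3,P4] Q2=[P2]
t=16-21: P3@Q1 runs 5, rem=0, completes. Q0=[] Q1=[P4] Q2=[P2]
t=21-26: P4@Q1 runs 5, rem=2, quantum used, demote→Q2. Q0=[] Q1=[] Q2=[P2,P4]
t=26-28: P2@Q2 runs 2, rem=0, completes. Q0=[] Q1=[] Q2=[P4]
t=28-30: P4@Q2 runs 2, rem=0, completes. Q0=[] Q1=[] Q2=[]

Answer: 1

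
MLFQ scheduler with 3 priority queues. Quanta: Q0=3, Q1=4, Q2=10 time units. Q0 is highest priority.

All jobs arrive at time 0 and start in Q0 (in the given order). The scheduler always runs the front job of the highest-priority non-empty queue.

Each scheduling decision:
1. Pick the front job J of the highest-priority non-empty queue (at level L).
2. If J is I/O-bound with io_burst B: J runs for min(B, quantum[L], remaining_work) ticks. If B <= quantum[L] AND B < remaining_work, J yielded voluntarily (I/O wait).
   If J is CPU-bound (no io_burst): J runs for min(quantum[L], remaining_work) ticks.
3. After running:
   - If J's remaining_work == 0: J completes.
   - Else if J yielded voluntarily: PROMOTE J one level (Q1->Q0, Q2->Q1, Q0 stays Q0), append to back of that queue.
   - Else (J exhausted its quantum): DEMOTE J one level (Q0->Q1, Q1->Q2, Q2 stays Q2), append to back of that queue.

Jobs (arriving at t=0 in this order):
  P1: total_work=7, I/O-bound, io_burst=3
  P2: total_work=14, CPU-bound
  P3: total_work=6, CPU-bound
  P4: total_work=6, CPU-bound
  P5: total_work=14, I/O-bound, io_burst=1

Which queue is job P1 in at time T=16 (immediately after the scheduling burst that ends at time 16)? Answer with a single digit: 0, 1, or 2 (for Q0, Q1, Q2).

Answer: 0

Derivation:
t=0-3: P1@Q0 runs 3, rem=4, I/O yield, promote→Q0. Q0=[P2,P3,P4,P5,P1] Q1=[] Q2=[]
t=3-6: P2@Q0 runs 3, rem=11, quantum used, demote→Q1. Q0=[P3,P4,P5,P1] Q1=[P2] Q2=[]
t=6-9: P3@Q0 runs 3, rem=3, quantum used, demote→Q1. Q0=[P4,P5,P1] Q1=[P2,P3] Q2=[]
t=9-12: P4@Q0 runs 3, rem=3, quantum used, demote→Q1. Q0=[P5,P1] Q1=[P2,P3,P4] Q2=[]
t=12-13: P5@Q0 runs 1, rem=13, I/O yield, promote→Q0. Q0=[P1,P5] Q1=[P2,P3,P4] Q2=[]
t=13-16: P1@Q0 runs 3, rem=1, I/O yield, promote→Q0. Q0=[P5,P1] Q1=[P2,P3,P4] Q2=[]
t=16-17: P5@Q0 runs 1, rem=12, I/O yield, promote→Q0. Q0=[P1,P5] Q1=[P2,P3,P4] Q2=[]
t=17-18: P1@Q0 runs 1, rem=0, completes. Q0=[P5] Q1=[P2,P3,P4] Q2=[]
t=18-19: P5@Q0 runs 1, rem=11, I/O yield, promote→Q0. Q0=[P5] Q1=[P2,P3,P4] Q2=[]
t=19-20: P5@Q0 runs 1, rem=10, I/O yield, promote→Q0. Q0=[P5] Q1=[P2,P3,P4] Q2=[]
t=20-21: P5@Q0 runs 1, rem=9, I/O yield, promote→Q0. Q0=[P5] Q1=[P2,P3,P4] Q2=[]
t=21-22: P5@Q0 runs 1, rem=8, I/O yield, promote→Q0. Q0=[P5] Q1=[P2,P3,P4] Q2=[]
t=22-23: P5@Q0 runs 1, rem=7, I/O yield, promote→Q0. Q0=[P5] Q1=[P2,P3,P4] Q2=[]
t=23-24: P5@Q0 runs 1, rem=6, I/O yield, promote→Q0. Q0=[P5] Q1=[P2,P3,P4] Q2=[]
t=24-25: P5@Q0 runs 1, rem=5, I/O yield, promote→Q0. Q0=[P5] Q1=[P2,P3,P4] Q2=[]
t=25-26: P5@Q0 runs 1, rem=4, I/O yield, promote→Q0. Q0=[P5] Q1=[P2,P3,P4] Q2=[]
t=26-27: P5@Q0 runs 1, rem=3, I/O yield, promote→Q0. Q0=[P5] Q1=[P2,P3,P4] Q2=[]
t=27-28: P5@Q0 runs 1, rem=2, I/O yield, promote→Q0. Q0=[P5] Q1=[P2,P3,P4] Q2=[]
t=28-29: P5@Q0 runs 1, rem=1, I/O yield, promote→Q0. Q0=[P5] Q1=[P2,P3,P4] Q2=[]
t=29-30: P5@Q0 runs 1, rem=0, completes. Q0=[] Q1=[P2,P3,P4] Q2=[]
t=30-34: P2@Q1 runs 4, rem=7, quantum used, demote→Q2. Q0=[] Q1=[P3,P4] Q2=[P2]
t=34-37: P3@Q1 runs 3, rem=0, completes. Q0=[] Q1=[P4] Q2=[P2]
t=37-40: P4@Q1 runs 3, rem=0, completes. Q0=[] Q1=[] Q2=[P2]
t=40-47: P2@Q2 runs 7, rem=0, completes. Q0=[] Q1=[] Q2=[]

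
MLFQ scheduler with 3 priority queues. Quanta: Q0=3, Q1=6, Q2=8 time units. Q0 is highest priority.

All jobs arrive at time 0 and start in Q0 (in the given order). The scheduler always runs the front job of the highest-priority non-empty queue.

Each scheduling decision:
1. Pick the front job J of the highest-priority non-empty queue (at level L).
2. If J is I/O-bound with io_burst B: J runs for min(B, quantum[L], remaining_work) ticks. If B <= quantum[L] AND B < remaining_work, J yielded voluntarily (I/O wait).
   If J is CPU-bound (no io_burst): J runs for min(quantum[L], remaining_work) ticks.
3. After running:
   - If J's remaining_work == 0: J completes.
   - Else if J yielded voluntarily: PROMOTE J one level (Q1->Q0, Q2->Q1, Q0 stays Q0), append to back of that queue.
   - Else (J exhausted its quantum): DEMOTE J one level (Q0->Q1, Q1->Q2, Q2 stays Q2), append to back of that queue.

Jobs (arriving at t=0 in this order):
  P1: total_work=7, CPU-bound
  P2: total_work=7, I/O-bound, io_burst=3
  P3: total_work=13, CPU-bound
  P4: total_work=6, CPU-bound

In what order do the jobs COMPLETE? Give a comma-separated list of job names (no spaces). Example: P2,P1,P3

t=0-3: P1@Q0 runs 3, rem=4, quantum used, demote→Q1. Q0=[P2,P3,P4] Q1=[P1] Q2=[]
t=3-6: P2@Q0 runs 3, rem=4, I/O yield, promote→Q0. Q0=[P3,P4,P2] Q1=[P1] Q2=[]
t=6-9: P3@Q0 runs 3, rem=10, quantum used, demote→Q1. Q0=[P4,P2] Q1=[P1,P3] Q2=[]
t=9-12: P4@Q0 runs 3, rem=3, quantum used, demote→Q1. Q0=[P2] Q1=[P1,P3,P4] Q2=[]
t=12-15: P2@Q0 runs 3, rem=1, I/O yield, promote→Q0. Q0=[P2] Q1=[P1,P3,P4] Q2=[]
t=15-16: P2@Q0 runs 1, rem=0, completes. Q0=[] Q1=[P1,P3,P4] Q2=[]
t=16-20: P1@Q1 runs 4, rem=0, completes. Q0=[] Q1=[P3,P4] Q2=[]
t=20-26: P3@Q1 runs 6, rem=4, quantum used, demote→Q2. Q0=[] Q1=[P4] Q2=[P3]
t=26-29: P4@Q1 runs 3, rem=0, completes. Q0=[] Q1=[] Q2=[P3]
t=29-33: P3@Q2 runs 4, rem=0, completes. Q0=[] Q1=[] Q2=[]

Answer: P2,P1,P4,P3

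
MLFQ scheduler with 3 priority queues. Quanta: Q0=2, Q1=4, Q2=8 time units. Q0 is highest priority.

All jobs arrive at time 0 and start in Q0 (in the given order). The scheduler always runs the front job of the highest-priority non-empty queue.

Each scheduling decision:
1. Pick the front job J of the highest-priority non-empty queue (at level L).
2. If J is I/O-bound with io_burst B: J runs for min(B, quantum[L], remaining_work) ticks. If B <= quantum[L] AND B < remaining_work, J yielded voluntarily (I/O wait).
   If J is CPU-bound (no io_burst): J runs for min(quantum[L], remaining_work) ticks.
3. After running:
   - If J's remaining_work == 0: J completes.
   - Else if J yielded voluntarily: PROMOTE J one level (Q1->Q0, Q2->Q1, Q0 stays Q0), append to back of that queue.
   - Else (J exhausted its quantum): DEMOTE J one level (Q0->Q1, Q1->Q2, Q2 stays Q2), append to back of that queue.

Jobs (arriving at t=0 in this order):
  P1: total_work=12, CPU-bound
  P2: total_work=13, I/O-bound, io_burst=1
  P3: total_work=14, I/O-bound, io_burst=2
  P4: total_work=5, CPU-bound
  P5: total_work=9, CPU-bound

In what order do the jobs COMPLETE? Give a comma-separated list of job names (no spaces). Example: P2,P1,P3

Answer: P3,P2,P4,P1,P5

Derivation:
t=0-2: P1@Q0 runs 2, rem=10, quantum used, demote→Q1. Q0=[P2,P3,P4,P5] Q1=[P1] Q2=[]
t=2-3: P2@Q0 runs 1, rem=12, I/O yield, promote→Q0. Q0=[P3,P4,P5,P2] Q1=[P1] Q2=[]
t=3-5: P3@Q0 runs 2, rem=12, I/O yield, promote→Q0. Q0=[P4,P5,P2,P3] Q1=[P1] Q2=[]
t=5-7: P4@Q0 runs 2, rem=3, quantum used, demote→Q1. Q0=[P5,P2,P3] Q1=[P1,P4] Q2=[]
t=7-9: P5@Q0 runs 2, rem=7, quantum used, demote→Q1. Q0=[P2,P3] Q1=[P1,P4,P5] Q2=[]
t=9-10: P2@Q0 runs 1, rem=11, I/O yield, promote→Q0. Q0=[P3,P2] Q1=[P1,P4,P5] Q2=[]
t=10-12: P3@Q0 runs 2, rem=10, I/O yield, promote→Q0. Q0=[P2,P3] Q1=[P1,P4,P5] Q2=[]
t=12-13: P2@Q0 runs 1, rem=10, I/O yield, promote→Q0. Q0=[P3,P2] Q1=[P1,P4,P5] Q2=[]
t=13-15: P3@Q0 runs 2, rem=8, I/O yield, promote→Q0. Q0=[P2,P3] Q1=[P1,P4,P5] Q2=[]
t=15-16: P2@Q0 runs 1, rem=9, I/O yield, promote→Q0. Q0=[P3,P2] Q1=[P1,P4,P5] Q2=[]
t=16-18: P3@Q0 runs 2, rem=6, I/O yield, promote→Q0. Q0=[P2,P3] Q1=[P1,P4,P5] Q2=[]
t=18-19: P2@Q0 runs 1, rem=8, I/O yield, promote→Q0. Q0=[P3,P2] Q1=[P1,P4,P5] Q2=[]
t=19-21: P3@Q0 runs 2, rem=4, I/O yield, promote→Q0. Q0=[P2,P3] Q1=[P1,P4,P5] Q2=[]
t=21-22: P2@Q0 runs 1, rem=7, I/O yield, promote→Q0. Q0=[P3,P2] Q1=[P1,P4,P5] Q2=[]
t=22-24: P3@Q0 runs 2, rem=2, I/O yield, promote→Q0. Q0=[P2,P3] Q1=[P1,P4,P5] Q2=[]
t=24-25: P2@Q0 runs 1, rem=6, I/O yield, promote→Q0. Q0=[P3,P2] Q1=[P1,P4,P5] Q2=[]
t=25-27: P3@Q0 runs 2, rem=0, completes. Q0=[P2] Q1=[P1,P4,P5] Q2=[]
t=27-28: P2@Q0 runs 1, rem=5, I/O yield, promote→Q0. Q0=[P2] Q1=[P1,P4,P5] Q2=[]
t=28-29: P2@Q0 runs 1, rem=4, I/O yield, promote→Q0. Q0=[P2] Q1=[P1,P4,P5] Q2=[]
t=29-30: P2@Q0 runs 1, rem=3, I/O yield, promote→Q0. Q0=[P2] Q1=[P1,P4,P5] Q2=[]
t=30-31: P2@Q0 runs 1, rem=2, I/O yield, promote→Q0. Q0=[P2] Q1=[P1,P4,P5] Q2=[]
t=31-32: P2@Q0 runs 1, rem=1, I/O yield, promote→Q0. Q0=[P2] Q1=[P1,P4,P5] Q2=[]
t=32-33: P2@Q0 runs 1, rem=0, completes. Q0=[] Q1=[P1,P4,P5] Q2=[]
t=33-37: P1@Q1 runs 4, rem=6, quantum used, demote→Q2. Q0=[] Q1=[P4,P5] Q2=[P1]
t=37-40: P4@Q1 runs 3, rem=0, completes. Q0=[] Q1=[P5] Q2=[P1]
t=40-44: P5@Q1 runs 4, rem=3, quantum used, demote→Q2. Q0=[] Q1=[] Q2=[P1,P5]
t=44-50: P1@Q2 runs 6, rem=0, completes. Q0=[] Q1=[] Q2=[P5]
t=50-53: P5@Q2 runs 3, rem=0, completes. Q0=[] Q1=[] Q2=[]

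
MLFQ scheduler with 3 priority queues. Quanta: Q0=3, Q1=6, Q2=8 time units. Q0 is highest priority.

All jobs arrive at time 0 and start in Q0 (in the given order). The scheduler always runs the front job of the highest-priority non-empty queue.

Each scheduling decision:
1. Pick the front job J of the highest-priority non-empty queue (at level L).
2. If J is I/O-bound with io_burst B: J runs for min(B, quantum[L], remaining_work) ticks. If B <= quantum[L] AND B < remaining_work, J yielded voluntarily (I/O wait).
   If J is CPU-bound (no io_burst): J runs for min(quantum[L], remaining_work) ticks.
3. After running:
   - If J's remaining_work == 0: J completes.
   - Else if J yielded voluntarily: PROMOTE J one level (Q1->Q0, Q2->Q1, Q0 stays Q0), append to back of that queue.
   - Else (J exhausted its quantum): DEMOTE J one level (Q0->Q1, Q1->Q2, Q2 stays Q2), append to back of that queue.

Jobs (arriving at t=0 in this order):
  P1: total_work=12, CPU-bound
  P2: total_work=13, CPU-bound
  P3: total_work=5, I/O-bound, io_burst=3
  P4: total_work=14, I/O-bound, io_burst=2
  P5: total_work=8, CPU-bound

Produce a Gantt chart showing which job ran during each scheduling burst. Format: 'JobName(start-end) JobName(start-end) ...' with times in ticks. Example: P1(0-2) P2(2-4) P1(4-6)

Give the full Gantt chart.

Answer: P1(0-3) P2(3-6) P3(6-9) P4(9-11) P5(11-14) P3(14-16) P4(16-18) P4(18-20) P4(20-22) P4(22-24) P4(24-26) P4(26-28) P1(28-34) P2(34-40) P5(40-45) P1(45-48) P2(48-52)

Derivation:
t=0-3: P1@Q0 runs 3, rem=9, quantum used, demote→Q1. Q0=[P2,P3,P4,P5] Q1=[P1] Q2=[]
t=3-6: P2@Q0 runs 3, rem=10, quantum used, demote→Q1. Q0=[P3,P4,P5] Q1=[P1,P2] Q2=[]
t=6-9: P3@Q0 runs 3, rem=2, I/O yield, promote→Q0. Q0=[P4,P5,P3] Q1=[P1,P2] Q2=[]
t=9-11: P4@Q0 runs 2, rem=12, I/O yield, promote→Q0. Q0=[P5,P3,P4] Q1=[P1,P2] Q2=[]
t=11-14: P5@Q0 runs 3, rem=5, quantum used, demote→Q1. Q0=[P3,P4] Q1=[P1,P2,P5] Q2=[]
t=14-16: P3@Q0 runs 2, rem=0, completes. Q0=[P4] Q1=[P1,P2,P5] Q2=[]
t=16-18: P4@Q0 runs 2, rem=10, I/O yield, promote→Q0. Q0=[P4] Q1=[P1,P2,P5] Q2=[]
t=18-20: P4@Q0 runs 2, rem=8, I/O yield, promote→Q0. Q0=[P4] Q1=[P1,P2,P5] Q2=[]
t=20-22: P4@Q0 runs 2, rem=6, I/O yield, promote→Q0. Q0=[P4] Q1=[P1,P2,P5] Q2=[]
t=22-24: P4@Q0 runs 2, rem=4, I/O yield, promote→Q0. Q0=[P4] Q1=[P1,P2,P5] Q2=[]
t=24-26: P4@Q0 runs 2, rem=2, I/O yield, promote→Q0. Q0=[P4] Q1=[P1,P2,P5] Q2=[]
t=26-28: P4@Q0 runs 2, rem=0, completes. Q0=[] Q1=[P1,P2,P5] Q2=[]
t=28-34: P1@Q1 runs 6, rem=3, quantum used, demote→Q2. Q0=[] Q1=[P2,P5] Q2=[P1]
t=34-40: P2@Q1 runs 6, rem=4, quantum used, demote→Q2. Q0=[] Q1=[P5] Q2=[P1,P2]
t=40-45: P5@Q1 runs 5, rem=0, completes. Q0=[] Q1=[] Q2=[P1,P2]
t=45-48: P1@Q2 runs 3, rem=0, completes. Q0=[] Q1=[] Q2=[P2]
t=48-52: P2@Q2 runs 4, rem=0, completes. Q0=[] Q1=[] Q2=[]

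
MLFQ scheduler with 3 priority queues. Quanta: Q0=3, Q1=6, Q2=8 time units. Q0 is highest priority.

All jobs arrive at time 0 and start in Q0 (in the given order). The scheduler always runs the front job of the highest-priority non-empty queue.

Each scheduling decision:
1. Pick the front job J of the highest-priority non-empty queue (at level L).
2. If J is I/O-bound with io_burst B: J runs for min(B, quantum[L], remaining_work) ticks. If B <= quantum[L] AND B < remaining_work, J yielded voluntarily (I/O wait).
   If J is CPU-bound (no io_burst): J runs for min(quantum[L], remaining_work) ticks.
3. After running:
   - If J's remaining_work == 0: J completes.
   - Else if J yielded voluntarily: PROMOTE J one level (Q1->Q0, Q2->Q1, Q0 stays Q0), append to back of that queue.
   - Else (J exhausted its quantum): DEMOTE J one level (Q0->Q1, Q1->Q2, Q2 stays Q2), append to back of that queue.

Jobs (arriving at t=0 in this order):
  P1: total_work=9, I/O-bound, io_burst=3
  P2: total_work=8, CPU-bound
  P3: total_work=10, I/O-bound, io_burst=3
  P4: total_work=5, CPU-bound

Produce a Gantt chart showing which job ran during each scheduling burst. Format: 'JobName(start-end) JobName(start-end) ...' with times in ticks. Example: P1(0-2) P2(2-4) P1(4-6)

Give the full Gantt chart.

t=0-3: P1@Q0 runs 3, rem=6, I/O yield, promote→Q0. Q0=[P2,P3,P4,P1] Q1=[] Q2=[]
t=3-6: P2@Q0 runs 3, rem=5, quantum used, demote→Q1. Q0=[P3,P4,P1] Q1=[P2] Q2=[]
t=6-9: P3@Q0 runs 3, rem=7, I/O yield, promote→Q0. Q0=[P4,P1,P3] Q1=[P2] Q2=[]
t=9-12: P4@Q0 runs 3, rem=2, quantum used, demote→Q1. Q0=[P1,P3] Q1=[P2,P4] Q2=[]
t=12-15: P1@Q0 runs 3, rem=3, I/O yield, promote→Q0. Q0=[P3,P1] Q1=[P2,P4] Q2=[]
t=15-18: P3@Q0 runs 3, rem=4, I/O yield, promote→Q0. Q0=[P1,P3] Q1=[P2,P4] Q2=[]
t=18-21: P1@Q0 runs 3, rem=0, completes. Q0=[P3] Q1=[P2,P4] Q2=[]
t=21-24: P3@Q0 runs 3, rem=1, I/O yield, promote→Q0. Q0=[P3] Q1=[P2,P4] Q2=[]
t=24-25: P3@Q0 runs 1, rem=0, completes. Q0=[] Q1=[P2,P4] Q2=[]
t=25-30: P2@Q1 runs 5, rem=0, completes. Q0=[] Q1=[P4] Q2=[]
t=30-32: P4@Q1 runs 2, rem=0, completes. Q0=[] Q1=[] Q2=[]

Answer: P1(0-3) P2(3-6) P3(6-9) P4(9-12) P1(12-15) P3(15-18) P1(18-21) P3(21-24) P3(24-25) P2(25-30) P4(30-32)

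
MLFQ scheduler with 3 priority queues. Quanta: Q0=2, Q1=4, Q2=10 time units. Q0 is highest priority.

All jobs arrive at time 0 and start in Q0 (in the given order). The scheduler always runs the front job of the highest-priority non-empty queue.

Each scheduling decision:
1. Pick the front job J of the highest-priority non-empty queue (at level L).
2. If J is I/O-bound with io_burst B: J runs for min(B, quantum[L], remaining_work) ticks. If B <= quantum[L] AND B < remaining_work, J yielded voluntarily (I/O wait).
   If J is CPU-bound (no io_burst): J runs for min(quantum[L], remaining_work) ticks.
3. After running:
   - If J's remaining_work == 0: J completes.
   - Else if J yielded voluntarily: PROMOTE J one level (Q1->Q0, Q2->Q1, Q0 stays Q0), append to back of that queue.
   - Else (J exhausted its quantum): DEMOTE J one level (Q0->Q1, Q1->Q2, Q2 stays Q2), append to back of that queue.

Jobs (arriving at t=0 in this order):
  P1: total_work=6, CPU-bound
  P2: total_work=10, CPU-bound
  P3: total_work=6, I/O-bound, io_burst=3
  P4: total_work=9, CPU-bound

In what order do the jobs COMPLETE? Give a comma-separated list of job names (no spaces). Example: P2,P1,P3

t=0-2: P1@Q0 runs 2, rem=4, quantum used, demote→Q1. Q0=[P2,P3,P4] Q1=[P1] Q2=[]
t=2-4: P2@Q0 runs 2, rem=8, quantum used, demote→Q1. Q0=[P3,P4] Q1=[P1,P2] Q2=[]
t=4-6: P3@Q0 runs 2, rem=4, quantum used, demote→Q1. Q0=[P4] Q1=[P1,P2,P3] Q2=[]
t=6-8: P4@Q0 runs 2, rem=7, quantum used, demote→Q1. Q0=[] Q1=[P1,P2,P3,P4] Q2=[]
t=8-12: P1@Q1 runs 4, rem=0, completes. Q0=[] Q1=[P2,P3,P4] Q2=[]
t=12-16: P2@Q1 runs 4, rem=4, quantum used, demote→Q2. Q0=[] Q1=[P3,P4] Q2=[P2]
t=16-19: P3@Q1 runs 3, rem=1, I/O yield, promote→Q0. Q0=[P3] Q1=[P4] Q2=[P2]
t=19-20: P3@Q0 runs 1, rem=0, completes. Q0=[] Q1=[P4] Q2=[P2]
t=20-24: P4@Q1 runs 4, rem=3, quantum used, demote→Q2. Q0=[] Q1=[] Q2=[P2,P4]
t=24-28: P2@Q2 runs 4, rem=0, completes. Q0=[] Q1=[] Q2=[P4]
t=28-31: P4@Q2 runs 3, rem=0, completes. Q0=[] Q1=[] Q2=[]

Answer: P1,P3,P2,P4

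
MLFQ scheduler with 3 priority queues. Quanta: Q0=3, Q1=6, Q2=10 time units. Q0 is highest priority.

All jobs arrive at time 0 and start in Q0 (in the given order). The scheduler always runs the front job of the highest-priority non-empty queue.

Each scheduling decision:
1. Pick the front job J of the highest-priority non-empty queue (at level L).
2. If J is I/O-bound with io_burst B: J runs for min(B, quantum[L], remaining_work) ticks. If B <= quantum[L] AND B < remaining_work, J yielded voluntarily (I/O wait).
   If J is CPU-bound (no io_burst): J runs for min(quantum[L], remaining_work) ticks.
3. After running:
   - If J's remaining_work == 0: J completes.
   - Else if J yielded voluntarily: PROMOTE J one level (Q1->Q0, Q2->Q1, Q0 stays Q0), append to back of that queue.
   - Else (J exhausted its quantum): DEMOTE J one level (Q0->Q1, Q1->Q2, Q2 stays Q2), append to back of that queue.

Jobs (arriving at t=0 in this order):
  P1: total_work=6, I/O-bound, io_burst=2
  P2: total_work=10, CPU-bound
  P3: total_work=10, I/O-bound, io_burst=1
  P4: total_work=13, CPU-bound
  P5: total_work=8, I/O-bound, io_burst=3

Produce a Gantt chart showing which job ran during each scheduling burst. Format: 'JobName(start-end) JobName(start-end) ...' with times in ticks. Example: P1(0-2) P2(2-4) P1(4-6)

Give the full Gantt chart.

t=0-2: P1@Q0 runs 2, rem=4, I/O yield, promote→Q0. Q0=[P2,P3,P4,P5,P1] Q1=[] Q2=[]
t=2-5: P2@Q0 runs 3, rem=7, quantum used, demote→Q1. Q0=[P3,P4,P5,P1] Q1=[P2] Q2=[]
t=5-6: P3@Q0 runs 1, rem=9, I/O yield, promote→Q0. Q0=[P4,P5,P1,P3] Q1=[P2] Q2=[]
t=6-9: P4@Q0 runs 3, rem=10, quantum used, demote→Q1. Q0=[P5,P1,P3] Q1=[P2,P4] Q2=[]
t=9-12: P5@Q0 runs 3, rem=5, I/O yield, promote→Q0. Q0=[P1,P3,P5] Q1=[P2,P4] Q2=[]
t=12-14: P1@Q0 runs 2, rem=2, I/O yield, promote→Q0. Q0=[P3,P5,P1] Q1=[P2,P4] Q2=[]
t=14-15: P3@Q0 runs 1, rem=8, I/O yield, promote→Q0. Q0=[P5,P1,P3] Q1=[P2,P4] Q2=[]
t=15-18: P5@Q0 runs 3, rem=2, I/O yield, promote→Q0. Q0=[P1,P3,P5] Q1=[P2,P4] Q2=[]
t=18-20: P1@Q0 runs 2, rem=0, completes. Q0=[P3,P5] Q1=[P2,P4] Q2=[]
t=20-21: P3@Q0 runs 1, rem=7, I/O yield, promote→Q0. Q0=[P5,P3] Q1=[P2,P4] Q2=[]
t=21-23: P5@Q0 runs 2, rem=0, completes. Q0=[P3] Q1=[P2,P4] Q2=[]
t=23-24: P3@Q0 runs 1, rem=6, I/O yield, promote→Q0. Q0=[P3] Q1=[P2,P4] Q2=[]
t=24-25: P3@Q0 runs 1, rem=5, I/O yield, promote→Q0. Q0=[P3] Q1=[P2,P4] Q2=[]
t=25-26: P3@Q0 runs 1, rem=4, I/O yield, promote→Q0. Q0=[P3] Q1=[P2,P4] Q2=[]
t=26-27: P3@Q0 runs 1, rem=3, I/O yield, promote→Q0. Q0=[P3] Q1=[P2,P4] Q2=[]
t=27-28: P3@Q0 runs 1, rem=2, I/O yield, promote→Q0. Q0=[P3] Q1=[P2,P4] Q2=[]
t=28-29: P3@Q0 runs 1, rem=1, I/O yield, promote→Q0. Q0=[P3] Q1=[P2,P4] Q2=[]
t=29-30: P3@Q0 runs 1, rem=0, completes. Q0=[] Q1=[P2,P4] Q2=[]
t=30-36: P2@Q1 runs 6, rem=1, quantum used, demote→Q2. Q0=[] Q1=[P4] Q2=[P2]
t=36-42: P4@Q1 runs 6, rem=4, quantum used, demote→Q2. Q0=[] Q1=[] Q2=[P2,P4]
t=42-43: P2@Q2 runs 1, rem=0, completes. Q0=[] Q1=[] Q2=[P4]
t=43-47: P4@Q2 runs 4, rem=0, completes. Q0=[] Q1=[] Q2=[]

Answer: P1(0-2) P2(2-5) P3(5-6) P4(6-9) P5(9-12) P1(12-14) P3(14-15) P5(15-18) P1(18-20) P3(20-21) P5(21-23) P3(23-24) P3(24-25) P3(25-26) P3(26-27) P3(27-28) P3(28-29) P3(29-30) P2(30-36) P4(36-42) P2(42-43) P4(43-47)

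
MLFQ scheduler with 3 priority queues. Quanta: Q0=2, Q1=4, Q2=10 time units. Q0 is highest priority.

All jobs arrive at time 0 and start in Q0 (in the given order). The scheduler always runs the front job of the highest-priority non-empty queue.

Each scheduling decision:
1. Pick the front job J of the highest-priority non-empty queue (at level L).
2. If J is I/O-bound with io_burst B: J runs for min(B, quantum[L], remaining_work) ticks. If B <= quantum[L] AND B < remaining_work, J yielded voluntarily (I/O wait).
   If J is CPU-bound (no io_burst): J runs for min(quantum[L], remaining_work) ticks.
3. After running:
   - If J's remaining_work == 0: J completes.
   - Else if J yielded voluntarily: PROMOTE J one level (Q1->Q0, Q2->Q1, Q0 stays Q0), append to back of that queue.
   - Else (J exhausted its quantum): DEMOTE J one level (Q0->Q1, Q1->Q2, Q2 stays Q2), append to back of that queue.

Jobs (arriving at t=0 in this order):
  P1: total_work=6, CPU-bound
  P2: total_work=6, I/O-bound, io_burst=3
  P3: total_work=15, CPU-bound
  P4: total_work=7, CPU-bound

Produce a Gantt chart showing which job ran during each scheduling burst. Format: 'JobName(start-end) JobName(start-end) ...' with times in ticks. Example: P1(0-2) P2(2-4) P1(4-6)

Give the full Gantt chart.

Answer: P1(0-2) P2(2-4) P3(4-6) P4(6-8) P1(8-12) P2(12-15) P2(15-16) P3(16-20) P4(20-24) P3(24-33) P4(33-34)

Derivation:
t=0-2: P1@Q0 runs 2, rem=4, quantum used, demote→Q1. Q0=[P2,P3,P4] Q1=[P1] Q2=[]
t=2-4: P2@Q0 runs 2, rem=4, quantum used, demote→Q1. Q0=[P3,P4] Q1=[P1,P2] Q2=[]
t=4-6: P3@Q0 runs 2, rem=13, quantum used, demote→Q1. Q0=[P4] Q1=[P1,P2,P3] Q2=[]
t=6-8: P4@Q0 runs 2, rem=5, quantum used, demote→Q1. Q0=[] Q1=[P1,P2,P3,P4] Q2=[]
t=8-12: P1@Q1 runs 4, rem=0, completes. Q0=[] Q1=[P2,P3,P4] Q2=[]
t=12-15: P2@Q1 runs 3, rem=1, I/O yield, promote→Q0. Q0=[P2] Q1=[P3,P4] Q2=[]
t=15-16: P2@Q0 runs 1, rem=0, completes. Q0=[] Q1=[P3,P4] Q2=[]
t=16-20: P3@Q1 runs 4, rem=9, quantum used, demote→Q2. Q0=[] Q1=[P4] Q2=[P3]
t=20-24: P4@Q1 runs 4, rem=1, quantum used, demote→Q2. Q0=[] Q1=[] Q2=[P3,P4]
t=24-33: P3@Q2 runs 9, rem=0, completes. Q0=[] Q1=[] Q2=[P4]
t=33-34: P4@Q2 runs 1, rem=0, completes. Q0=[] Q1=[] Q2=[]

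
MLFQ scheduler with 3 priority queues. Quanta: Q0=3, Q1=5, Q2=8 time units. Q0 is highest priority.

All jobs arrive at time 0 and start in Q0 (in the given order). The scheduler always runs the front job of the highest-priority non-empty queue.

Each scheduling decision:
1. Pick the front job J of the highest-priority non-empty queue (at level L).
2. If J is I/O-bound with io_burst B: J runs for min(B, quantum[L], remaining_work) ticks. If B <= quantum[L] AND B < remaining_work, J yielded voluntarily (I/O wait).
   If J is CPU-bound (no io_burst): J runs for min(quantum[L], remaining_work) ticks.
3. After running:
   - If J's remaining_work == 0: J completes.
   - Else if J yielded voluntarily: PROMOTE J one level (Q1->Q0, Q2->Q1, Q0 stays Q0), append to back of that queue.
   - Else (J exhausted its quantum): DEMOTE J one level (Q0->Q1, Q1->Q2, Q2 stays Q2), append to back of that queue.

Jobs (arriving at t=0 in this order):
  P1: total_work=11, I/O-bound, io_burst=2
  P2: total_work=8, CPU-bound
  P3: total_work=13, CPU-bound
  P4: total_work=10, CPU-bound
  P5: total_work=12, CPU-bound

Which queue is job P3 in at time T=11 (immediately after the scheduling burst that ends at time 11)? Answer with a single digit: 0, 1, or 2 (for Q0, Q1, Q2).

Answer: 1

Derivation:
t=0-2: P1@Q0 runs 2, rem=9, I/O yield, promote→Q0. Q0=[P2,P3,P4,P5,P1] Q1=[] Q2=[]
t=2-5: P2@Q0 runs 3, rem=5, quantum used, demote→Q1. Q0=[P3,P4,P5,P1] Q1=[P2] Q2=[]
t=5-8: P3@Q0 runs 3, rem=10, quantum used, demote→Q1. Q0=[P4,P5,P1] Q1=[P2,P3] Q2=[]
t=8-11: P4@Q0 runs 3, rem=7, quantum used, demote→Q1. Q0=[P5,P1] Q1=[P2,P3,P4] Q2=[]
t=11-14: P5@Q0 runs 3, rem=9, quantum used, demote→Q1. Q0=[P1] Q1=[P2,P3,P4,P5] Q2=[]
t=14-16: P1@Q0 runs 2, rem=7, I/O yield, promote→Q0. Q0=[P1] Q1=[P2,P3,P4,P5] Q2=[]
t=16-18: P1@Q0 runs 2, rem=5, I/O yield, promote→Q0. Q0=[P1] Q1=[P2,P3,P4,P5] Q2=[]
t=18-20: P1@Q0 runs 2, rem=3, I/O yield, promote→Q0. Q0=[P1] Q1=[P2,P3,P4,P5] Q2=[]
t=20-22: P1@Q0 runs 2, rem=1, I/O yield, promote→Q0. Q0=[P1] Q1=[P2,P3,P4,P5] Q2=[]
t=22-23: P1@Q0 runs 1, rem=0, completes. Q0=[] Q1=[P2,P3,P4,P5] Q2=[]
t=23-28: P2@Q1 runs 5, rem=0, completes. Q0=[] Q1=[P3,P4,P5] Q2=[]
t=28-33: P3@Q1 runs 5, rem=5, quantum used, demote→Q2. Q0=[] Q1=[P4,P5] Q2=[P3]
t=33-38: P4@Q1 runs 5, rem=2, quantum used, demote→Q2. Q0=[] Q1=[P5] Q2=[P3,P4]
t=38-43: P5@Q1 runs 5, rem=4, quantum used, demote→Q2. Q0=[] Q1=[] Q2=[P3,P4,P5]
t=43-48: P3@Q2 runs 5, rem=0, completes. Q0=[] Q1=[] Q2=[P4,P5]
t=48-50: P4@Q2 runs 2, rem=0, completes. Q0=[] Q1=[] Q2=[P5]
t=50-54: P5@Q2 runs 4, rem=0, completes. Q0=[] Q1=[] Q2=[]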